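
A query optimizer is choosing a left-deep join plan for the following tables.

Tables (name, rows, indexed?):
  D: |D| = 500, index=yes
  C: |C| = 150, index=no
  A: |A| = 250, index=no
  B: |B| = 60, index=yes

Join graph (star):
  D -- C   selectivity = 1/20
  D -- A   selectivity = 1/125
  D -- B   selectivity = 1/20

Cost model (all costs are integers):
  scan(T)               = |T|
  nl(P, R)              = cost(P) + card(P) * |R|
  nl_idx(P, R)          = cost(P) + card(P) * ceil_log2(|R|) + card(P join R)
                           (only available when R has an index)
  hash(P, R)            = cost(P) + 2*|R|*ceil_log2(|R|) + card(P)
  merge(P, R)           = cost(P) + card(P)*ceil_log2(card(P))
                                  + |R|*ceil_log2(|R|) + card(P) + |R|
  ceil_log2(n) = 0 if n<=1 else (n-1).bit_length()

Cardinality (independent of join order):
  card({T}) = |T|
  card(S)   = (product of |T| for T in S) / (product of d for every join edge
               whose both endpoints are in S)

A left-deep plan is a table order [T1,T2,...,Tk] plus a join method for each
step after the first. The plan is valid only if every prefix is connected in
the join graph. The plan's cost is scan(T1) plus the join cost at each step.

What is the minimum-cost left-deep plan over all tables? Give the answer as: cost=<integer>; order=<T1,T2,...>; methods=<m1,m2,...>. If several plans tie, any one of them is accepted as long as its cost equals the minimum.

cost=10620; order=A,D,B,C; methods=nl_idx,hash,hash

Selinger DP (subsets sized 1..n):
  {D}: scan cost=500, card=500
  {C}: scan cost=150, card=150
  {A}: scan cost=250, card=250
  {B}: scan cost=60, card=60
  {CD}: card=3750; try (C,hash)→3400, (D,nl_idx)→5250, (D,merge)→6500, (C,merge)→6850, (D,hash)→9300, (D,nl)→75150 …(+1); best=3400 via (C,hash)
  {AD}: card=1000; try (D,nl_idx)→3500, (A,hash)→5000, (D,merge)→7500, (A,merge)→7750, (D,hash)→9500, (D,nl)→125250 …(+1); best=3500 via (D,nl_idx)
  {BD}: card=1500; try (B,hash)→1720, (D,nl_idx)→2100, (B,nl_idx)→5000, (D,merge)→5480, (B,merge)→5920, (D,hash)→9120 …(+2); best=1720 via (B,hash)
  {ACD}: card=7500; try (C,hash)→6900, (A,hash)→11150, (C,merge)→15850, (A,merge)→54400, (C,nl)→153500, (A,nl)→940900; best=6900 via (C,hash)
  {BCD}: card=11250; try (C,hash)→5620, (B,hash)→7870, (C,merge)→21070, (B,nl_idx)→37150, (B,merge)→52570, (C,nl)→226720 …(+1); best=5620 via (C,hash)
  {ABD}: card=3000; try (B,hash)→5220, (A,hash)→7220, (B,nl_idx)→12500, (B,merge)→14920, (A,merge)→21970, (B,nl)→63500 …(+1); best=5220 via (B,hash)
  {ABCD}: card=22500; try (C,hash)→10620, (B,hash)→15120, (A,hash)→20870, (C,merge)→45570, (B,nl_idx)→74400, (B,merge)→112320 …(+4); best=10620 via (C,hash)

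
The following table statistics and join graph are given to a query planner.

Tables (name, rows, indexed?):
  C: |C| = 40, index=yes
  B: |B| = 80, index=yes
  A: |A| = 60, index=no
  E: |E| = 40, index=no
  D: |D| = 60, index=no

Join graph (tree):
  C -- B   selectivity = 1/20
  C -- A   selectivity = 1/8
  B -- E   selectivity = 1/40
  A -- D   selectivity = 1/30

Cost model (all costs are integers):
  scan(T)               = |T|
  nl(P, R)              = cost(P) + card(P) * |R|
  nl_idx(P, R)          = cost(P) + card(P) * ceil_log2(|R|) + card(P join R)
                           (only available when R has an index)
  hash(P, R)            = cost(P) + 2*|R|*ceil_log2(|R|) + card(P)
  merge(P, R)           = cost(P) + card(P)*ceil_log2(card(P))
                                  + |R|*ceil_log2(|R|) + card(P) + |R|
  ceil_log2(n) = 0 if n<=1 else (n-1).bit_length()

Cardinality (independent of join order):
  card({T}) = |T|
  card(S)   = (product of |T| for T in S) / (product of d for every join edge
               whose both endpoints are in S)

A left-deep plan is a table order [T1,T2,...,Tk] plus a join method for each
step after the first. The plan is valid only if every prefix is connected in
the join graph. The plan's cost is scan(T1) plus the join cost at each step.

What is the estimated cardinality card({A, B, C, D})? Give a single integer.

2400

Tables in S: A(60), B(80), C(40), D(60)
Edges inside S: C-B(d=20), C-A(d=8), A-D(d=30)
numerator = 60 * 80 * 40 * 60 = 11520000
denominator = 20 * 8 * 30 = 4800
card(S) = 11520000 / 4800 = 2400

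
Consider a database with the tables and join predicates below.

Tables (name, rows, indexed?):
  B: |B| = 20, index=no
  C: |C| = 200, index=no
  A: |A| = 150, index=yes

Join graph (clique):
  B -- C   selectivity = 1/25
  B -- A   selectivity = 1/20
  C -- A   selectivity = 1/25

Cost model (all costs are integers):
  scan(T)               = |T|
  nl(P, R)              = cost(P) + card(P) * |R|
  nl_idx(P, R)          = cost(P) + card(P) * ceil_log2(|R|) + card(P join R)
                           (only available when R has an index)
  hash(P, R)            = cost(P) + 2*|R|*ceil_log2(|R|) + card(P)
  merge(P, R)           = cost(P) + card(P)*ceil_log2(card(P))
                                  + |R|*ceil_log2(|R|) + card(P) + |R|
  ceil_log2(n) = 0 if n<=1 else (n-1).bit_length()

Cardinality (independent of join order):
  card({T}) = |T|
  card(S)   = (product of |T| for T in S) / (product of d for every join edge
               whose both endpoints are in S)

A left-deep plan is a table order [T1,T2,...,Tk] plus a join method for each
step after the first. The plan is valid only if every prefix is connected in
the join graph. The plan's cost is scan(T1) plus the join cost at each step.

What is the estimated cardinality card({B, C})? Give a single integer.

160

Tables in S: B(20), C(200)
Edges inside S: B-C(d=25)
numerator = 20 * 200 = 4000
denominator = 25 = 25
card(S) = 4000 / 25 = 160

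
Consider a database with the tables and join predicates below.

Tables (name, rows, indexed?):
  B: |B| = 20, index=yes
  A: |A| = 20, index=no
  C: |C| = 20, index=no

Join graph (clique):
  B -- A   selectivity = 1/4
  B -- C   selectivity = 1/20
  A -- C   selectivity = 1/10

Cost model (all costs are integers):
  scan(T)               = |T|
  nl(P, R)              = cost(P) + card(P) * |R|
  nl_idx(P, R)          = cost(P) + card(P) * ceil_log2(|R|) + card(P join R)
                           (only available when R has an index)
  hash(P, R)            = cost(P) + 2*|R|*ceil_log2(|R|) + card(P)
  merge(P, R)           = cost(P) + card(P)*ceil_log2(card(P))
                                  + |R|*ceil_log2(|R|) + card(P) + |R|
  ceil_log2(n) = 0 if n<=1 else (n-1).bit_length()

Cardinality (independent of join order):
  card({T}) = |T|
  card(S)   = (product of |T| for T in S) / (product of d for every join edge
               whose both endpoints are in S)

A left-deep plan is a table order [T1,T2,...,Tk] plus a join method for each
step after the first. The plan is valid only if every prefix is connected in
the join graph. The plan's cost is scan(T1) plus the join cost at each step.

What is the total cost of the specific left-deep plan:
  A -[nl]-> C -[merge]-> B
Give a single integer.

820

step 1: scan A: cost=20, card=20
step 2: join C via nl
    card(P join C) = 20*20/(10) = 40
    cost = 20 + 20*20 = 420
step 3: join B via merge
    card(P join B) = 40*20/(4*20) = 10
    cost = 420 + 40*6 + 20*5 + 40 + 20 = 820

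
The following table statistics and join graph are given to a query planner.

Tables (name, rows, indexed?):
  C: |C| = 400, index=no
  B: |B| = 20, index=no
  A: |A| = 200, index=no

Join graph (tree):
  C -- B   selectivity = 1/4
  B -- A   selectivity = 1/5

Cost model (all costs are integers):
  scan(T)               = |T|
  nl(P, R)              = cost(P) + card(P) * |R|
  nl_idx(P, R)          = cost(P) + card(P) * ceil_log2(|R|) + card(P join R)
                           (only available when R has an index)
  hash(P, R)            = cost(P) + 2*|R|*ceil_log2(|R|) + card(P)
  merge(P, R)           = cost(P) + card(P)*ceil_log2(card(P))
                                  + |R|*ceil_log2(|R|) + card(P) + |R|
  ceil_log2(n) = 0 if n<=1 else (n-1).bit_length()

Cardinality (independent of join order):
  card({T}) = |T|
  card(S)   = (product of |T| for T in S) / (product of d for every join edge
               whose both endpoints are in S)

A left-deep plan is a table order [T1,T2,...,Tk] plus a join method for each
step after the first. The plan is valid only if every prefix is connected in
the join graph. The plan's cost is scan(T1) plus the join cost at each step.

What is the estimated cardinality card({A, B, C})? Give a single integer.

Tables in S: A(200), B(20), C(400)
Edges inside S: C-B(d=4), B-A(d=5)
numerator = 200 * 20 * 400 = 1600000
denominator = 4 * 5 = 20
card(S) = 1600000 / 20 = 80000

80000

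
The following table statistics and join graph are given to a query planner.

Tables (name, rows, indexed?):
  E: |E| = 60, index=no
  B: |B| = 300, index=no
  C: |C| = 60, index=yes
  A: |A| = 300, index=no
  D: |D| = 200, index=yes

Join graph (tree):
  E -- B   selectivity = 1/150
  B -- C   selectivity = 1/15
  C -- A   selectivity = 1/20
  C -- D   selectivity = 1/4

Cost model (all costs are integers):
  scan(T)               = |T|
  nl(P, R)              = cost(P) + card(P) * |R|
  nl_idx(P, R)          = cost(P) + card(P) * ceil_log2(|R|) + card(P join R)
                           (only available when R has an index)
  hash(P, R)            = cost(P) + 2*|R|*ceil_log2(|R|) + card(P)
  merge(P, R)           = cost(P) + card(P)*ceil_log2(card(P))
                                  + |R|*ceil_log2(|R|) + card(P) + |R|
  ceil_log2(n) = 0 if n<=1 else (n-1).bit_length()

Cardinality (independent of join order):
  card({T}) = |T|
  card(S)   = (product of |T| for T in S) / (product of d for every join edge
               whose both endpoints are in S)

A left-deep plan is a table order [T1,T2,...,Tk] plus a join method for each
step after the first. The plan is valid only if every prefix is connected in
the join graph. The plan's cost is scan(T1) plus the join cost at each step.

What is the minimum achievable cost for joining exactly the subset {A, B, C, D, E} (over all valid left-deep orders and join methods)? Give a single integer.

Selinger DP over subsets of {A,B,C,D,E}:
  {E}: scan cost=60, card=60
  {B}: scan cost=300, card=300
  {C}: scan cost=60, card=60
  {A}: scan cost=300, card=300
  {D}: scan cost=200, card=200
  {BE}: card=120; try (E,hash)→1320, (B,merge)→3480, (E,merge)→3720, (B,hash)→5520, (B,nl)→18060, (E,nl)→18300; best=1320 via (E,hash)
  {BC}: card=1200; try (C,hash)→1320, (C,nl_idx)→3300, (B,merge)→3480, (C,merge)→3720, (B,hash)→5520, (B,nl)→18060 …(+1); best=1320 via (C,hash)
  {AC}: card=900; try (C,hash)→1320, (C,nl_idx)→3000, (A,merge)→3480, (C,merge)→3720, (A,hash)→5520, (A,nl)→18060 …(+1); best=1320 via (C,hash)
  {CD}: card=3000; try (C,hash)→1120, (D,merge)→2280, (C,merge)→2420, (D,hash)→3320, (D,nl_idx)→3540, (C,nl_idx)→4400 …(+2); best=1120 via (C,hash)
  {BCE}: card=480; try (C,hash)→2160, (C,nl_idx)→2520, (C,merge)→2700, (E,hash)→3240, (C,nl)→8520, (E,merge)→16140 …(+1); best=2160 via (C,hash)
  {ABC}: card=18000; try (B,hash)→7620, (A,hash)→7920, (B,merge)→14220, (A,merge)→18720, (B,nl)→271320, (A,nl)→361320; best=7620 via (B,hash)
  {BCD}: card=60000; try (D,hash)→5720, (B,hash)→9520, (D,merge)→17520, (B,merge)→43120, (D,nl_idx)→70920, (D,nl)→241320 …(+1); best=5720 via (D,hash)
  {ACD}: card=45000; try (D,hash)→5420, (A,hash)→9520, (D,merge)→13020, (A,merge)→43120, (D,nl_idx)→53520, (D,nl)→181320 …(+1); best=5420 via (D,hash)
  {ABCE}: card=7200; try (A,hash)→8040, (A,merge)→9960, (E,hash)→26340, (A,nl)→146160, (E,merge)→296040, (E,nl)→1087620; best=8040 via (A,hash)
  {BCDE}: card=24000; try (D,hash)→5840, (D,merge)→8760, (D,nl_idx)→30000, (E,hash)→66440, (D,nl)→98160, (E,merge)→1026140 …(+1); best=5840 via (D,hash)
  {ABCD}: card=900000; try (D,hash)→28820, (B,hash)→55820, (A,hash)→71120, (D,merge)→297420, (B,merge)→773420, (A,merge)→1028720 …(+4); best=28820 via (D,hash)
  {ABCDE}: card=360000; try (D,hash)→18440, (A,hash)→35240, (D,merge)→110640, (A,merge)→392840, (D,nl_idx)→425640, (E,hash)→929540 …(+4); best=18440 via (D,hash)

18440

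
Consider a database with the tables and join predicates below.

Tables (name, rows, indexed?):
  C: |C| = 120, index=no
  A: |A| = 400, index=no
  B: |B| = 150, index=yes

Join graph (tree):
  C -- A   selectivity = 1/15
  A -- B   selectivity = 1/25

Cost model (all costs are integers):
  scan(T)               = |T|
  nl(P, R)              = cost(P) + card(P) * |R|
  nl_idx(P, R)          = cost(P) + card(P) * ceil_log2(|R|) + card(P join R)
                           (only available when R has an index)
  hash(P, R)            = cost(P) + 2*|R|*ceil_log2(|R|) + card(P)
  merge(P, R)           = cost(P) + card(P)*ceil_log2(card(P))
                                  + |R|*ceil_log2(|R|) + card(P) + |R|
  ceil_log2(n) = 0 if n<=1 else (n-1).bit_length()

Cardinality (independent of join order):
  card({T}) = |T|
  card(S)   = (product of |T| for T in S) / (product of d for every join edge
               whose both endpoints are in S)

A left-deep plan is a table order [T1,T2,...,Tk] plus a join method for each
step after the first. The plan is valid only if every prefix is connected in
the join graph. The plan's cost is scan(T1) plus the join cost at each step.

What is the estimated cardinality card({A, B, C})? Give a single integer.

Tables in S: A(400), B(150), C(120)
Edges inside S: C-A(d=15), A-B(d=25)
numerator = 400 * 150 * 120 = 7200000
denominator = 15 * 25 = 375
card(S) = 7200000 / 375 = 19200

19200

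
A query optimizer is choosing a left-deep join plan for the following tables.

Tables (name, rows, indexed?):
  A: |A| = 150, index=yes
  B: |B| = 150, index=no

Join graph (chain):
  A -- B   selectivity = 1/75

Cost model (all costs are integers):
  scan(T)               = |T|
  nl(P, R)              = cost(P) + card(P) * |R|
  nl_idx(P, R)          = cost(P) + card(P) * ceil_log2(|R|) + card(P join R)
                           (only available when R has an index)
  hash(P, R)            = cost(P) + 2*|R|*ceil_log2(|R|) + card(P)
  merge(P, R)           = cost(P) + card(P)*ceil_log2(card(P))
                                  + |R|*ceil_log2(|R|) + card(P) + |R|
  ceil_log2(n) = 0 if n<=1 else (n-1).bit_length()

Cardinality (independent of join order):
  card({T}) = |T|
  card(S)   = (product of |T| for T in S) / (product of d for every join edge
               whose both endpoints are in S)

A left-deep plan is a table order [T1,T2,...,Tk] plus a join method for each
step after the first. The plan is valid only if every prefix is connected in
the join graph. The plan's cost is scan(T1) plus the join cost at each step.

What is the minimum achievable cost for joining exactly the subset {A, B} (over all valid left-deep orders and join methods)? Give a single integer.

1650

Selinger DP over subsets of {A,B}:
  {A}: scan cost=150, card=150
  {B}: scan cost=150, card=150
  {AB}: card=300; try (A,nl_idx)→1650, (B,hash)→2700, (A,hash)→2700, (B,merge)→2850, (A,merge)→2850, (B,nl)→22650 …(+1); best=1650 via (A,nl_idx)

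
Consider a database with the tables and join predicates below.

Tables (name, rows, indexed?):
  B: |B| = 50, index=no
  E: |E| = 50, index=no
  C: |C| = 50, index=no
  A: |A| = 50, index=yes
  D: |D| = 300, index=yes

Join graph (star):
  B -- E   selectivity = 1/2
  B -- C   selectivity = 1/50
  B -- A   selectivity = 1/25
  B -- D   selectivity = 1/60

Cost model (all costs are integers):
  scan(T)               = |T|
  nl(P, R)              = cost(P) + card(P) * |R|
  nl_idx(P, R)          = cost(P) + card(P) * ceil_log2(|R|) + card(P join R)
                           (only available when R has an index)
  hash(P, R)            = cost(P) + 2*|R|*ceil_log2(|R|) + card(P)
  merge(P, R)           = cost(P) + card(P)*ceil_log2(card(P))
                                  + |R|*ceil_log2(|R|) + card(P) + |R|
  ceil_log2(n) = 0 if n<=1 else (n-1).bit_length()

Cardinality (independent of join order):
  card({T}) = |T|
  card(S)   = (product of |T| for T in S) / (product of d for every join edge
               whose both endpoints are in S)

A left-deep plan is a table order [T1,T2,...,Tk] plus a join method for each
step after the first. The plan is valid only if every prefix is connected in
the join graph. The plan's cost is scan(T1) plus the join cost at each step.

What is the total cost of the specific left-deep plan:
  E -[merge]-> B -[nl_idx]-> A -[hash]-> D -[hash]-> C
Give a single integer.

31750

step 1: scan E: cost=50, card=50
step 2: join B via merge
    card(P join B) = 50*50/(2) = 1250
    cost = 50 + 50*6 + 50*6 + 50 + 50 = 750
step 3: join A via nl_idx
    card(P join A) = 1250*50/(25) = 2500
    cost = 750 + 1250*6 + 2500 = 10750
step 4: join D via hash
    card(P join D) = 2500*300/(60) = 12500
    cost = 10750 + 2*300*9 + 2500 = 18650
step 5: join C via hash
    card(P join C) = 12500*50/(50) = 12500
    cost = 18650 + 2*50*6 + 12500 = 31750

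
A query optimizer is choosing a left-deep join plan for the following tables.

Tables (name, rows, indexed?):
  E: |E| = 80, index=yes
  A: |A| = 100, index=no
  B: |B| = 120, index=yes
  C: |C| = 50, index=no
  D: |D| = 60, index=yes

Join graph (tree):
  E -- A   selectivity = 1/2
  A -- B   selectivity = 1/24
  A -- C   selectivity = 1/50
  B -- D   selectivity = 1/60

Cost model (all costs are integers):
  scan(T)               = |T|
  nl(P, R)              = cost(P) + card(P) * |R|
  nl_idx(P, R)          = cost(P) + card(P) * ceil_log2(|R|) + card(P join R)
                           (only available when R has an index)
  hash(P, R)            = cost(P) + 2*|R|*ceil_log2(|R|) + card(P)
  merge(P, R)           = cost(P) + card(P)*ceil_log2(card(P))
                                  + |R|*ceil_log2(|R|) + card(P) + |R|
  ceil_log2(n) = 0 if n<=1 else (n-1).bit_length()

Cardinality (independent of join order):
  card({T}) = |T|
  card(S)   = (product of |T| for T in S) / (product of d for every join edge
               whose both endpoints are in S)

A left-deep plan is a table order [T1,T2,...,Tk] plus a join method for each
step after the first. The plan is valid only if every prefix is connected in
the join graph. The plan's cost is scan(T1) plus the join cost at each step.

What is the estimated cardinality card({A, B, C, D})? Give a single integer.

Tables in S: A(100), B(120), C(50), D(60)
Edges inside S: A-B(d=24), A-C(d=50), B-D(d=60)
numerator = 100 * 120 * 50 * 60 = 36000000
denominator = 24 * 50 * 60 = 72000
card(S) = 36000000 / 72000 = 500

500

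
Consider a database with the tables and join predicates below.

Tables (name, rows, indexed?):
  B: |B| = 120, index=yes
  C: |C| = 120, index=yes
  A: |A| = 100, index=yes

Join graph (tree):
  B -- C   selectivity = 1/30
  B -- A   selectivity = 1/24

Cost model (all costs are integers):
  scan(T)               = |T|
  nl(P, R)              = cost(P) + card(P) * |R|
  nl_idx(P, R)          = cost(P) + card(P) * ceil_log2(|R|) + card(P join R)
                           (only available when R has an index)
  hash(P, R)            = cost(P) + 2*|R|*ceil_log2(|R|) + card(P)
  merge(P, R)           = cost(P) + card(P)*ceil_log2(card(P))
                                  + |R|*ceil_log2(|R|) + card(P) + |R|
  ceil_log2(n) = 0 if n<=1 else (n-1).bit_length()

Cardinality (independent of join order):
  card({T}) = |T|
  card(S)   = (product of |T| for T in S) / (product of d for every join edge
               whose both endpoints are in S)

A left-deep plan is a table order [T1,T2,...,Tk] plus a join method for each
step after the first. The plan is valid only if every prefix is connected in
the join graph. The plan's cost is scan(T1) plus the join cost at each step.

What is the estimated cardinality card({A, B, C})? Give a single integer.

Tables in S: A(100), B(120), C(120)
Edges inside S: B-C(d=30), B-A(d=24)
numerator = 100 * 120 * 120 = 1440000
denominator = 30 * 24 = 720
card(S) = 1440000 / 720 = 2000

2000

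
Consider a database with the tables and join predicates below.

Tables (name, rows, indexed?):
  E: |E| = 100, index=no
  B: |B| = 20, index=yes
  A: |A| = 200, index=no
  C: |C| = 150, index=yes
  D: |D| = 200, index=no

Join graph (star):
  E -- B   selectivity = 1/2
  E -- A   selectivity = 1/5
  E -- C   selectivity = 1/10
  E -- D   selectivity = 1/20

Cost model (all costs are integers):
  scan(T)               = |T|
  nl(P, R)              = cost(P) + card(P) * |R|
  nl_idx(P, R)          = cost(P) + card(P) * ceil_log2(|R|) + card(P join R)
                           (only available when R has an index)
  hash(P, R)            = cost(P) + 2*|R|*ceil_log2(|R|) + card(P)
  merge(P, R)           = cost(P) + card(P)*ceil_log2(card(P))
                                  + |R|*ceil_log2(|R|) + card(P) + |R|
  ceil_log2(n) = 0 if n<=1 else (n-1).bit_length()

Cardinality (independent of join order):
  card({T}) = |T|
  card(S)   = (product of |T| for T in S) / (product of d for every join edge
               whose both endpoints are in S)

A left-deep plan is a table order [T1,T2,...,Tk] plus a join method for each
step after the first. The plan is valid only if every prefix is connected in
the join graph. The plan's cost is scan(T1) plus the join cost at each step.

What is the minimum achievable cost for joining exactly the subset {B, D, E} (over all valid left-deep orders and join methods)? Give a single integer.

Selinger DP over subsets of {B,D,E}:
  {E}: scan cost=100, card=100
  {B}: scan cost=20, card=20
  {D}: scan cost=200, card=200
  {BE}: card=1000; try (B,hash)→400, (E,merge)→940, (B,merge)→1020, (E,hash)→1440, (B,nl_idx)→1600, (E,nl)→2020 …(+1); best=400 via (B,hash)
  {DE}: card=1000; try (E,hash)→1800, (D,merge)→2700, (E,merge)→2800, (D,hash)→3400, (D,nl)→20100, (E,nl)→20200; best=1800 via (E,hash)
  {BDE}: card=10000; try (B,hash)→3000, (D,hash)→4600, (B,merge)→12920, (D,merge)→13200, (B,nl_idx)→16800, (B,nl)→21800 …(+1); best=3000 via (B,hash)

3000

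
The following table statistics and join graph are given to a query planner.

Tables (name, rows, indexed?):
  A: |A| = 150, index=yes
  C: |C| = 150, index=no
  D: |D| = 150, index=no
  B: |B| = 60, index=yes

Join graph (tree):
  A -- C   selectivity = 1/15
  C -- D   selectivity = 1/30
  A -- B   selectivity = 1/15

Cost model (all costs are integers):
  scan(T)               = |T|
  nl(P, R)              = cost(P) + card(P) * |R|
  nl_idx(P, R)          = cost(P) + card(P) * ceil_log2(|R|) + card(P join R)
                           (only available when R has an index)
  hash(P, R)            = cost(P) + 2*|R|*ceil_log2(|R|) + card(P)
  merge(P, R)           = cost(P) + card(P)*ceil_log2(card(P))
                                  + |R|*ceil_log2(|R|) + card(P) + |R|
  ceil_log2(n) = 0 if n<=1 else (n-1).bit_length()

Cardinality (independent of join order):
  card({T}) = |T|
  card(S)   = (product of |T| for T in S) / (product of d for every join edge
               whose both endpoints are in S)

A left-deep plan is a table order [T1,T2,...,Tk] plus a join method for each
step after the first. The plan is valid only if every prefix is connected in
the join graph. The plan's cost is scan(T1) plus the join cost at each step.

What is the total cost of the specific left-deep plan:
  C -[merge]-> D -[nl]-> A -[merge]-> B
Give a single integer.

step 1: scan C: cost=150, card=150
step 2: join D via merge
    card(P join D) = 150*150/(30) = 750
    cost = 150 + 150*8 + 150*8 + 150 + 150 = 2850
step 3: join A via nl
    card(P join A) = 750*150/(15) = 7500
    cost = 2850 + 750*150 = 115350
step 4: join B via merge
    card(P join B) = 7500*60/(15) = 30000
    cost = 115350 + 7500*13 + 60*6 + 7500 + 60 = 220770

220770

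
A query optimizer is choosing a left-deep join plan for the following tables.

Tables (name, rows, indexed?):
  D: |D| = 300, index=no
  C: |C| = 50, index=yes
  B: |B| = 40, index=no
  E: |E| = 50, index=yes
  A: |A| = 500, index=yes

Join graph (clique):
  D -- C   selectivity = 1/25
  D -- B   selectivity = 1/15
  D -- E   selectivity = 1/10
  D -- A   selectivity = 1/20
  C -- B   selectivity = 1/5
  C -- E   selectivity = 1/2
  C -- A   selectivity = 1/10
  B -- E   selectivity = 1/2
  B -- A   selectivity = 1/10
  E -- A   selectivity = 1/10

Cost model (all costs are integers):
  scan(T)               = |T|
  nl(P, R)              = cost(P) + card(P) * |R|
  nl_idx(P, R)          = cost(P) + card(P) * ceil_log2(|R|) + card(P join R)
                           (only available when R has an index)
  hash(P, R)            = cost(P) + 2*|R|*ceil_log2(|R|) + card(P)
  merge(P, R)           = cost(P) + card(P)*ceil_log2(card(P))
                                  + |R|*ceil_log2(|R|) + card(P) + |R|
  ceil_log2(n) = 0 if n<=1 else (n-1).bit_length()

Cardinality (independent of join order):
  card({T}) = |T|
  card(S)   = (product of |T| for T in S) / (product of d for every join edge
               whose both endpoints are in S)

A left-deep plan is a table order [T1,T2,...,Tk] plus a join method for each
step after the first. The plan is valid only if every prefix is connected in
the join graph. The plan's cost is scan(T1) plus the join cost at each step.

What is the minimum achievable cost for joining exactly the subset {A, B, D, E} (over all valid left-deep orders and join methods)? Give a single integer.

11480

Selinger DP over subsets of {A,B,D,E}:
  {D}: scan cost=300, card=300
  {B}: scan cost=40, card=40
  {E}: scan cost=50, card=50
  {A}: scan cost=500, card=500
  {BD}: card=800; try (B,hash)→1080, (D,merge)→3320, (B,merge)→3580, (D,hash)→5480, (D,nl)→12040, (B,nl)→12300; best=1080 via (B,hash)
  {DE}: card=1500; try (E,hash)→1200, (D,merge)→3400, (E,nl_idx)→3600, (E,merge)→3650, (D,hash)→5500, (D,nl)→15050 …(+1); best=1200 via (E,hash)
  {AD}: card=7500; try (D,hash)→6400, (A,merge)→8300, (D,merge)→8500, (A,hash)→9600, (A,nl_idx)→10500, (A,nl)→150300 …(+1); best=6400 via (D,hash)
  {BE}: card=1000; try (B,hash)→580, (E,merge)→670, (E,hash)→680, (B,merge)→680, (E,nl_idx)→1280, (E,nl)→2040 …(+1); best=580 via (B,hash)
  {AB}: card=2000; try (B,hash)→1480, (A,nl_idx)→2400, (A,merge)→5320, (B,merge)→5780, (A,hash)→9080, (A,nl)→20040 …(+1); best=1480 via (B,hash)
  {AE}: card=2500; try (E,hash)→1600, (A,nl_idx)→3000, (A,merge)→5400, (E,merge)→5850, (E,nl_idx)→6000, (A,hash)→9100 …(+2); best=1600 via (E,hash)
  {BDE}: card=2000; try (E,hash)→2480, (B,hash)→3180, (D,hash)→6980, (E,nl_idx)→7880, (E,merge)→10230, (D,merge)→14580 …(+4); best=2480 via (E,hash)
  {ABD}: card=2000; try (D,hash)→8880, (A,nl_idx)→10280, (A,hash)→10880, (B,hash)→14380, (A,merge)→14880, (D,merge)→28480 …(+4); best=8880 via (D,hash)
  {ADE}: card=3750; try (D,hash)→9500, (A,hash)→11700, (E,hash)→14500, (A,nl_idx)→18450, (A,merge)→24200, (D,merge)→37100 …(+5); best=9500 via (D,hash)
  {ABE}: card=5000; try (E,hash)→4080, (B,hash)→4580, (A,hash)→10580, (A,nl_idx)→14580, (A,merge)→16580, (E,nl_idx)→18480 …(+5); best=4080 via (E,hash)
  {ABDE}: card=500; try (E,hash)→11480, (A,hash)→13480, (B,hash)→13730, (D,hash)→14480, (A,nl_idx)→20980, (E,nl_idx)→21380 …(+8); best=11480 via (E,hash)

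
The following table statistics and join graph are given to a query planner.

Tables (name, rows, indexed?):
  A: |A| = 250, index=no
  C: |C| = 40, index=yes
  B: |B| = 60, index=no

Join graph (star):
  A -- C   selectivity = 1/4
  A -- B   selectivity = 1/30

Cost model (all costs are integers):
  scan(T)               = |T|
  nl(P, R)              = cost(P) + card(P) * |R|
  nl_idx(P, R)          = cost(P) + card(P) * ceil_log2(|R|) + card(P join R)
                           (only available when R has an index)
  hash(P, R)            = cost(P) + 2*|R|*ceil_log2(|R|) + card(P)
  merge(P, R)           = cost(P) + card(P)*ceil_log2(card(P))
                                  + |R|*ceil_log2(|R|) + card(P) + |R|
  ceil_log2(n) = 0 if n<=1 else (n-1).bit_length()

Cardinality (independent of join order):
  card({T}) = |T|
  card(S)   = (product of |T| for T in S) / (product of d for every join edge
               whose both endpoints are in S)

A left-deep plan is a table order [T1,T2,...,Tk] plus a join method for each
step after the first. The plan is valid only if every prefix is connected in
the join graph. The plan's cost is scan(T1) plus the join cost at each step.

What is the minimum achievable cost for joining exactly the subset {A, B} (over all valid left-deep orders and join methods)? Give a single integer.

1220

Selinger DP over subsets of {A,B}:
  {A}: scan cost=250, card=250
  {B}: scan cost=60, card=60
  {AB}: card=500; try (B,hash)→1220, (A,merge)→2730, (B,merge)→2920, (A,hash)→4120, (A,nl)→15060, (B,nl)→15250; best=1220 via (B,hash)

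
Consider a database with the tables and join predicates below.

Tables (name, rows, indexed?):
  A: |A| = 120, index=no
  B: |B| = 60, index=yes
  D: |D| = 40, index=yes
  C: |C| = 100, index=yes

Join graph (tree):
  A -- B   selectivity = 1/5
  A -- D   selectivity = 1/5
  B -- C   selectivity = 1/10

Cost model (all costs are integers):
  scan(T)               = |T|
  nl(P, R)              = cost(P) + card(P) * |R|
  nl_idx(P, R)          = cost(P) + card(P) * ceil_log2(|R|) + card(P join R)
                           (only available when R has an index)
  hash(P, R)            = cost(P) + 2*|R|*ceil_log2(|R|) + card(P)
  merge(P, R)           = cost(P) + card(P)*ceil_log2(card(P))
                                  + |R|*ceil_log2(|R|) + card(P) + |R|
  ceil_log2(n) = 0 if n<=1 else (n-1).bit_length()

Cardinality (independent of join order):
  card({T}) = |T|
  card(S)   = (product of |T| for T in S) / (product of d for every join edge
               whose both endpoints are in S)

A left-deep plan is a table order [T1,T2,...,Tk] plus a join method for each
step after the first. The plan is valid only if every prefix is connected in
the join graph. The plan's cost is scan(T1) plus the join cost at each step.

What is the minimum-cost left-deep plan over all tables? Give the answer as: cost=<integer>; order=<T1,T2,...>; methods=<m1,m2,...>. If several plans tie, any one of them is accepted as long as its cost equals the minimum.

cost=15320; order=A,D,B,C; methods=hash,hash,hash

Selinger DP (subsets sized 1..n):
  {A}: scan cost=120, card=120
  {B}: scan cost=60, card=60
  {D}: scan cost=40, card=40
  {C}: scan cost=100, card=100
  {AB}: card=1440; try (B,hash)→960, (A,merge)→1440, (B,merge)→1500, (A,hash)→1800, (B,nl_idx)→2280, (A,nl)→7260 …(+1); best=960 via (B,hash)
  {AD}: card=960; try (D,hash)→720, (A,merge)→1280, (D,merge)→1360, (A,hash)→1760, (D,nl_idx)→1800, (A,nl)→4840 …(+1); best=720 via (D,hash)
  {BC}: card=600; try (B,hash)→920, (C,nl_idx)→1080, (C,merge)→1280, (B,nl_idx)→1300, (B,merge)→1320, (C,hash)→1520 …(+2); best=920 via (B,hash)
  {ABD}: card=11520; try (B,hash)→2400, (D,hash)→2880, (B,merge)→11700, (B,nl_idx)→18000, (D,merge)→18520, (D,nl_idx)→21120 …(+2); best=2400 via (B,hash)
  {ABC}: card=14400; try (A,hash)→3200, (C,hash)→3800, (A,merge)→8480, (C,merge)→19040, (C,nl_idx)→25440, (A,nl)→72920 …(+1); best=3200 via (A,hash)
  {ABCD}: card=115200; try (C,hash)→15320, (D,hash)→18080, (C,merge)→176000, (C,nl_idx)→198240, (D,nl_idx)→204800, (D,merge)→219480 …(+2); best=15320 via (C,hash)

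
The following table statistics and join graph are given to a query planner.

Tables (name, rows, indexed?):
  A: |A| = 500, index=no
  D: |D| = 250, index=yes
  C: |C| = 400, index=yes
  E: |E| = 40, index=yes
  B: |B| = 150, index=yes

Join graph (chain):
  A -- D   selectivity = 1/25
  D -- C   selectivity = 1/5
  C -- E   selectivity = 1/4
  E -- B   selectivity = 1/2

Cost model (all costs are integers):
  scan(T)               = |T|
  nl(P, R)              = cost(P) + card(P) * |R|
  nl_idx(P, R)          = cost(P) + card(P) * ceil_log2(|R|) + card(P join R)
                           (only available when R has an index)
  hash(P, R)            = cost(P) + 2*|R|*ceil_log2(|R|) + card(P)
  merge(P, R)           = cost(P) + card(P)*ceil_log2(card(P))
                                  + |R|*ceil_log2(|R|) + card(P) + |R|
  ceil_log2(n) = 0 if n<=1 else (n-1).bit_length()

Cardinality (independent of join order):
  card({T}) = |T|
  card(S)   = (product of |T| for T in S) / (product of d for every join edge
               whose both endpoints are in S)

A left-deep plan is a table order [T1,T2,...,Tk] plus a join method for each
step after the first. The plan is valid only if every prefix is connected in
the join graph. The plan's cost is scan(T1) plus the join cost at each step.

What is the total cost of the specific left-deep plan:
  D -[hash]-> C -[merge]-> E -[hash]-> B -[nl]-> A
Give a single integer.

7500530380

step 1: scan D: cost=250, card=250
step 2: join C via hash
    card(P join C) = 250*400/(5) = 20000
    cost = 250 + 2*400*9 + 250 = 7700
step 3: join E via merge
    card(P join E) = 20000*40/(4) = 200000
    cost = 7700 + 20000*15 + 40*6 + 20000 + 40 = 327980
step 4: join B via hash
    card(P join B) = 200000*150/(2) = 15000000
    cost = 327980 + 2*150*8 + 200000 = 530380
step 5: join A via nl
    card(P join A) = 15000000*500/(25) = 300000000
    cost = 530380 + 15000000*500 = 7500530380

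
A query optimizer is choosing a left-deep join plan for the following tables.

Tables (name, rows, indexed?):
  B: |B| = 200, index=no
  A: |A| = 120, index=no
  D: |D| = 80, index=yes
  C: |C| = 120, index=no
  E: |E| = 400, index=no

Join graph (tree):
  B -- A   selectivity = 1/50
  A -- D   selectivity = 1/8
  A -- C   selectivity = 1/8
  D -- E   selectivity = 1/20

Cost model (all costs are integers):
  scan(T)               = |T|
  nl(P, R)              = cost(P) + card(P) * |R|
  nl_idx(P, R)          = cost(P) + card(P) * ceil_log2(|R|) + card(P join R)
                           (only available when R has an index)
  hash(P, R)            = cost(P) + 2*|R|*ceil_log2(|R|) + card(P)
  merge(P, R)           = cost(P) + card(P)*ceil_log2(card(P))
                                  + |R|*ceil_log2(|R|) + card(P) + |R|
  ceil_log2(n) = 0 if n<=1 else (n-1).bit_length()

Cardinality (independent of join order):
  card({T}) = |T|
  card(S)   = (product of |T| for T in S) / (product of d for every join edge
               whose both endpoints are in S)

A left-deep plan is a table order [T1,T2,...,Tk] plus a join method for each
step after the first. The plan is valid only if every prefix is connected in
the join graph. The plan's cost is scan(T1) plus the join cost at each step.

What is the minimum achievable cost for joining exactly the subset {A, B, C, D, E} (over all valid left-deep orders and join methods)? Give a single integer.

Selinger DP over subsets of {A,B,C,D,E}:
  {B}: scan cost=200, card=200
  {A}: scan cost=120, card=120
  {D}: scan cost=80, card=80
  {C}: scan cost=120, card=120
  {E}: scan cost=400, card=400
  {AB}: card=480; try (A,hash)→2080, (B,merge)→2880, (A,merge)→2960, (B,hash)→3440, (B,nl)→24120, (A,nl)→24200; best=2080 via (A,hash)
  {AD}: card=1200; try (D,hash)→1360, (A,merge)→1680, (D,merge)→1720, (A,hash)→1840, (D,nl_idx)→2160, (A,nl)→9680 …(+1); best=1360 via (D,hash)
  {AC}: card=1800; try (C,hash)→1920, (A,hash)→1920, (C,merge)→2040, (A,merge)→2040, (C,nl)→14520, (A,nl)→14520; best=1920 via (C,hash)
  {DE}: card=1600; try (D,hash)→1920, (E,merge)→4720, (D,nl_idx)→4800, (D,merge)→5040, (E,hash)→7360, (E,nl)→32080 …(+1); best=1920 via (D,hash)
  {ABD}: card=4800; try (D,hash)→3680, (B,hash)→5760, (D,merge)→7520, (D,nl_idx)→10240, (B,merge)→17560, (D,nl)→40480 …(+1); best=3680 via (D,hash)
  {ABC}: card=7200; try (C,hash)→4240, (B,hash)→6920, (C,merge)→7840, (B,merge)→25320, (C,nl)→59680, (B,nl)→361920; best=4240 via (C,hash)
  {ACD}: card=18000; try (C,hash)→4240, (D,hash)→4840, (C,merge)→16720, (D,merge)→24160, (D,nl_idx)→32520, (C,nl)→145360 …(+1); best=4240 via (C,hash)
  {ADE}: card=24000; try (A,hash)→5200, (E,hash)→9760, (E,merge)→19760, (A,merge)→22080, (A,nl)→193920, (E,nl)→481360; best=5200 via (A,hash)
  {ABCD}: card=72000; try (C,hash)→10160, (D,hash)→12560, (B,hash)→25440, (C,merge)→71840, (D,merge)→105680, (D,nl_idx)→126640 …(+4); best=10160 via (C,hash)
  {ABDE}: card=96000; try (E,hash)→15680, (B,hash)→32400, (E,merge)→74880, (B,merge)→391000, (E,nl)→1923680, (B,nl)→4805200; best=15680 via (E,hash)
  {ACDE}: card=360000; try (E,hash)→29440, (C,hash)→30880, (E,merge)→296240, (C,merge)→390160, (C,nl)→2885200, (E,nl)→7204240; best=29440 via (E,hash)
  {ABCDE}: card=1440000; try (E,hash)→89360, (C,hash)→113360, (B,hash)→392640, (E,merge)→1310160, (C,merge)→1744640, (B,merge)→7231240 …(+3); best=89360 via (E,hash)

89360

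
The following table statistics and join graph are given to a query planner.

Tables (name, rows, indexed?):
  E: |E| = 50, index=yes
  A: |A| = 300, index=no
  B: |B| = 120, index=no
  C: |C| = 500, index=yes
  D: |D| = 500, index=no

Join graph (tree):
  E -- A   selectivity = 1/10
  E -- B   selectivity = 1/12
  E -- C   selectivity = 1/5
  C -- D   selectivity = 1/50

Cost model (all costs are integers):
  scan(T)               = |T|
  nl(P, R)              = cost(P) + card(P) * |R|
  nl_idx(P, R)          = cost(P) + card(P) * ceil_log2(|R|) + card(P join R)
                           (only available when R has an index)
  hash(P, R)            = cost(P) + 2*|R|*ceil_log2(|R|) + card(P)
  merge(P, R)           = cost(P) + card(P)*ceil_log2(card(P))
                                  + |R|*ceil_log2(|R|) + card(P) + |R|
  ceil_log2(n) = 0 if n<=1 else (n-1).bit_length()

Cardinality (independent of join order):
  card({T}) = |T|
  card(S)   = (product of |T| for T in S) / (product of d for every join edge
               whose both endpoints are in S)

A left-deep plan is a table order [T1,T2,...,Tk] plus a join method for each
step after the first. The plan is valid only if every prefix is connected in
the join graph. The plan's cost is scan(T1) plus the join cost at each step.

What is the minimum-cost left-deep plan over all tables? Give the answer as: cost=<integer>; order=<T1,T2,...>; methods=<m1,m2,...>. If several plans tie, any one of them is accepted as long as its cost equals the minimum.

Selinger DP (subsets sized 1..n):
  {E}: scan cost=50, card=50
  {A}: scan cost=300, card=300
  {B}: scan cost=120, card=120
  {C}: scan cost=500, card=500
  {D}: scan cost=500, card=500
  {AE}: card=1500; try (E,hash)→1200, (A,merge)→3400, (E,nl_idx)→3600, (E,merge)→3650, (A,hash)→5500, (A,nl)→15050 …(+1); best=1200 via (E,hash)
  {BE}: card=500; try (E,hash)→840, (E,nl_idx)→1340, (B,merge)→1360, (E,merge)→1430, (B,hash)→1780, (B,nl)→6050 …(+1); best=840 via (E,hash)
  {CE}: card=5000; try (E,hash)→1600, (C,merge)→5400, (C,nl_idx)→5500, (E,merge)→5850, (E,nl_idx)→8500, (C,hash)→9100 …(+2); best=1600 via (E,hash)
  {CD}: card=5000; try (D,hash)→10000, (C,hash)→10000, (C,nl_idx)→10000, (D,merge)→10500, (C,merge)→10500, (D,nl)→250500 …(+1); best=10000 via (D,hash)
  {ABE}: card=15000; try (B,hash)→4380, (A,hash)→6740, (A,merge)→8840, (B,merge)→20160, (A,nl)→150840, (B,nl)→181200; best=4380 via (B,hash)
  {ACE}: card=150000; try (C,hash)→11700, (A,hash)→12000, (C,merge)→24200, (A,merge)→74600, (C,nl_idx)→164700, (C,nl)→751200 …(+1); best=11700 via (C,hash)
  {BCE}: card=50000; try (B,hash)→8280, (C,hash)→10340, (C,merge)→10840, (C,nl_idx)→55340, (B,merge)→72560, (C,nl)→250840 …(+1); best=8280 via (B,hash)
  {CDE}: card=50000; try (E,hash)→15600, (D,hash)→15600, (D,merge)→76600, (E,merge)→80350, (E,nl_idx)→90000, (E,nl)→260000 …(+1); best=15600 via (E,hash)
  {ABCE}: card=1500000; try (C,hash)→28380, (A,hash)→63680, (B,hash)→163380, (C,merge)→234380, (A,merge)→861280, (C,nl_idx)→1639380 …(+4); best=28380 via (C,hash)
  {ACDE}: card=1500000; try (A,hash)→71000, (D,hash)→170700, (A,merge)→868600, (D,merge)→2866700, (A,nl)→15015600, (D,nl)→75011700; best=71000 via (A,hash)
  {BCDE}: card=500000; try (D,hash)→67280, (B,hash)→67280, (D,merge)→863280, (B,merge)→866560, (B,nl)→6015600, (D,nl)→25008280; best=67280 via (D,hash)
  {ABCDE}: card=15000000; try (A,hash)→572680, (D,hash)→1537380, (B,hash)→1572680, (A,merge)→10070280, (D,merge)→33033380, (B,merge)→33071960 …(+3); best=572680 via (A,hash)

cost=572680; order=C,E,B,D,A; methods=hash,hash,hash,hash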